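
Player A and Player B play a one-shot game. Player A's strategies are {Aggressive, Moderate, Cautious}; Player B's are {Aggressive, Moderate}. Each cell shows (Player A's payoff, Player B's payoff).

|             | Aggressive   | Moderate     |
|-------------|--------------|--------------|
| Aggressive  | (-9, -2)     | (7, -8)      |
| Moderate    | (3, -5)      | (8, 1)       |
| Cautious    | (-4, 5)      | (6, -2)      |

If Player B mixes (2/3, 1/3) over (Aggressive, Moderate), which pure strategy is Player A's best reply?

Compute Player A's expected payoff from each pure strategy against the given mix.
Aggressive: (2/3)·(-9) + (1/3)·7 = -11/3
Moderate: (2/3)·3 + (1/3)·8 = 14/3
Cautious: (2/3)·(-4) + (1/3)·6 = -2/3
Highest expected payoff is 14/3, from Moderate.

Moderate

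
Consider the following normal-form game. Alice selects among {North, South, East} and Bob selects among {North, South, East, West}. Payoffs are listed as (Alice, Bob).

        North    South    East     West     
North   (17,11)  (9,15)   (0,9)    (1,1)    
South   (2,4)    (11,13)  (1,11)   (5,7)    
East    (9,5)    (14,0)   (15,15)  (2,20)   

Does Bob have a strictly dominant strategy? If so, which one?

No strictly dominant strategy

A strategy is strictly dominant if it gives Bob a strictly higher payoff than every other strategy, against every choice by the opponent.
North is not dominant: against North, South gives 15 > 11.
South is not dominant: against East, North gives 5 > 0.
East is not dominant: against North, North gives 11 > 9.
West is not dominant: against North, North gives 11 > 1.
No single strategy is best against every opponent action.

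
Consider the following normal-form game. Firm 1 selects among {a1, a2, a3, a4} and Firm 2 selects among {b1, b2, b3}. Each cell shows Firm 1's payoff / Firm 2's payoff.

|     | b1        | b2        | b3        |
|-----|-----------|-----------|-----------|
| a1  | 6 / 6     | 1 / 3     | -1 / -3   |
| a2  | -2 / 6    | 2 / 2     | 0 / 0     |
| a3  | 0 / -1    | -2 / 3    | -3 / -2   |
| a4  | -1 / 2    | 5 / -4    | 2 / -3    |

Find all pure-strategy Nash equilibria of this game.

(a1, b1)

Find each player's best response to every opponent strategy; NE are the intersections.
Firm 1's best responses — vs b1: a1 (payoff 6); vs b2: a4 (payoff 5); vs b3: a4 (payoff 2).
Firm 2's best responses — vs a1: b1 (payoff 6); vs a2: b1 (payoff 6); vs a3: b2 (payoff 3); vs a4: b1 (payoff 2).
The only mutual best response is (a1, b1); neither player gains by switching there.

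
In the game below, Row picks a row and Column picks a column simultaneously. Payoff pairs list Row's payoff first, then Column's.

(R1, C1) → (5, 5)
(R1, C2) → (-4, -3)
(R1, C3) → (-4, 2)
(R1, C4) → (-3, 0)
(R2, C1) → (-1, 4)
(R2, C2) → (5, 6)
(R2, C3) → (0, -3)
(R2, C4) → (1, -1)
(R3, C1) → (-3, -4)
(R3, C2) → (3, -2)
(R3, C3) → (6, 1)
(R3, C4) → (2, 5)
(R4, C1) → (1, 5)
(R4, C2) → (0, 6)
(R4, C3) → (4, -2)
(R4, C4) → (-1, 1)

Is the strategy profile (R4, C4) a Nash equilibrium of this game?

Holding Column at C4: Row gets -1 from R4 but could get 2 by switching to R3. Row has a profitable deviation.

No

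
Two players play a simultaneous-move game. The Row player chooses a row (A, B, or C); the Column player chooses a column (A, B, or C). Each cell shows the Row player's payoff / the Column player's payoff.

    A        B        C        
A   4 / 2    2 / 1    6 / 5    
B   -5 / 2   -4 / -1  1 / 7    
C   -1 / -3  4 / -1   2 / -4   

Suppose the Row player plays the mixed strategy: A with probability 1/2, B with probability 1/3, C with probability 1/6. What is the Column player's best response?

C

Compute the Column player's expected payoff from each pure strategy against the given mix.
A: (1/2)·2 + (1/3)·2 + (1/6)·(-3) = 7/6
B: (1/2)·1 + (1/3)·(-1) + (1/6)·(-1) = 0
C: (1/2)·5 + (1/3)·7 + (1/6)·(-4) = 25/6
Highest expected payoff is 25/6, from C.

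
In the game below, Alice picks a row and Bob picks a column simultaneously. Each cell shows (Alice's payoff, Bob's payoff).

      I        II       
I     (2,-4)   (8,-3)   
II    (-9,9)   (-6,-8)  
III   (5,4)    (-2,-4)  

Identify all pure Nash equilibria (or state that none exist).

(I, II) and (III, I)

Find each player's best response to every opponent strategy; NE are the intersections.
Alice's best responses — vs I: III (payoff 5); vs II: I (payoff 8).
Bob's best responses — vs I: II (payoff -3); vs II: I (payoff 9); vs III: I (payoff 4).
Mutual best responses occur at (I, II) and (III, I); at each, neither player gains by switching.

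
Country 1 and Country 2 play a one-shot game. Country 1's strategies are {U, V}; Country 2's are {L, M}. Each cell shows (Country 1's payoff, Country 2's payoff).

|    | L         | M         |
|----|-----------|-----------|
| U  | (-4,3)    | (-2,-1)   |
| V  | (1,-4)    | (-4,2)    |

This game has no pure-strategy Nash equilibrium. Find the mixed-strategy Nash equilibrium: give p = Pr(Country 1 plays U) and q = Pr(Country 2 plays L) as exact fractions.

Each player's mixing probability is pinned down by making the *other* player indifferent.
Country 2 indifferent between L and M: p·3 + (1−p)·(-4) = p·(-1) + (1−p)·2 ⟹ (-4) + 7p = 2 + (-3)p ⟹ p = 3/5.
Country 1 indifferent between U and V: q·(-4) + (1−q)·(-2) = q·1 + (1−q)·(-4) ⟹ (-2) + (-2)q = (-4) + 5q ⟹ q = 2/7.

p = 3/5, q = 2/7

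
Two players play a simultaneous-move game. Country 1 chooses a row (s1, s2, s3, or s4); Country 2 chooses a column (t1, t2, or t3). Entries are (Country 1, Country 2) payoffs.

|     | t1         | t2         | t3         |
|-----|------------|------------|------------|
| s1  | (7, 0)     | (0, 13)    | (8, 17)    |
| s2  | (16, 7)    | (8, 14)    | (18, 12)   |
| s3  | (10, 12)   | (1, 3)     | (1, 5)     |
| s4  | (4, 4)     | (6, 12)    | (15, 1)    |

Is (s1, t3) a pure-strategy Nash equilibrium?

No

Holding Country 2 at t3: Country 1 gets 8 from s1 but could get 18 by switching to s2. Country 1 has a profitable deviation.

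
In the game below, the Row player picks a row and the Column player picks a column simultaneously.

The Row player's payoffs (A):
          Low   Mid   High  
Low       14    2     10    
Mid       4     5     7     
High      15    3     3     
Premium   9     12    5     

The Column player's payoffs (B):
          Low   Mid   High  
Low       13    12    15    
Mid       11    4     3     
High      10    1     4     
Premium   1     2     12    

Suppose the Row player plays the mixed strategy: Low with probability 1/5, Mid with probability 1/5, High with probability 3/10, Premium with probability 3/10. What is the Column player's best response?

High

The Column player's best reply maximizes expected payoff against the mix.
Low: (1/5)·13 + (1/5)·11 + (3/10)·10 + (3/10)·1 = 81/10
Mid: (1/5)·12 + (1/5)·4 + (3/10)·1 + (3/10)·2 = 41/10
High: (1/5)·15 + (1/5)·3 + (3/10)·4 + (3/10)·12 = 42/5
Highest expected payoff is 42/5, from High.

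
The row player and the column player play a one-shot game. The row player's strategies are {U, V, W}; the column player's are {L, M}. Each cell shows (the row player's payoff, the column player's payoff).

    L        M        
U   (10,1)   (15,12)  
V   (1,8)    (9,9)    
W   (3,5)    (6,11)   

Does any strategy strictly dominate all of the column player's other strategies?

M

A strategy is strictly dominant if it gives the column player a strictly higher payoff than every other strategy, against every choice by the opponent.
M strictly dominates: vs U: 12 > 1; vs V: 9 > 8; vs W: 11 > 5.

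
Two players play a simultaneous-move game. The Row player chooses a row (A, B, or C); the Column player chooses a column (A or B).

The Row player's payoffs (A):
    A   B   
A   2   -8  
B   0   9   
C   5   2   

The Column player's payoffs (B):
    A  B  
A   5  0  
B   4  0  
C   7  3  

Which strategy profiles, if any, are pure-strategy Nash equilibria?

Find each player's best response to every opponent strategy; NE are the intersections.
The Row player's best responses — vs A: C (payoff 5); vs B: B (payoff 9).
The Column player's best responses — vs A: A (payoff 5); vs B: A (payoff 4); vs C: A (payoff 7).
The only mutual best response is (C, A); neither player gains by switching there.

(C, A)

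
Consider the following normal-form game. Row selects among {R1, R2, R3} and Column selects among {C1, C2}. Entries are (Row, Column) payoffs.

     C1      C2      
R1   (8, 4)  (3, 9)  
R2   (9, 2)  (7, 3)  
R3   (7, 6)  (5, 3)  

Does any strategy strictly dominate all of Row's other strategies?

A strategy is strictly dominant if it gives Row a strictly higher payoff than every other strategy, against every choice by the opponent.
R2 strictly dominates: vs C1: 9 > each of {8, 7}; vs C2: 7 > each of {3, 5}.

R2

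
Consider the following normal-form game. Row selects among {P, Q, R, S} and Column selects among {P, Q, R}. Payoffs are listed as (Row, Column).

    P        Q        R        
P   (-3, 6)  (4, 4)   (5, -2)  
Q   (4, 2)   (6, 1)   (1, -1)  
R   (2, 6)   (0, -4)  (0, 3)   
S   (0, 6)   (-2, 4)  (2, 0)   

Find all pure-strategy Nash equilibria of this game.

Check mutual best responses: a cell is a NE iff neither player can gain by unilaterally deviating.
Row's best responses — vs P: Q (payoff 4); vs Q: Q (payoff 6); vs R: P (payoff 5).
Column's best responses — vs P: P (payoff 6); vs Q: P (payoff 2); vs R: P (payoff 6); vs S: P (payoff 6).
The only mutual best response is (Q, P); neither player gains by switching there.

(Q, P)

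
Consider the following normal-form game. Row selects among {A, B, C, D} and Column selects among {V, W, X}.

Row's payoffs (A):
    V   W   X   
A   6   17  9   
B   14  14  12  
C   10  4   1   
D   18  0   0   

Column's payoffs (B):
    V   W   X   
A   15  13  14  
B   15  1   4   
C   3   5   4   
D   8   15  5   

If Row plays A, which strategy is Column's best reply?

V

With Row fixed at A, Column's payoffs are: V → 15, W → 13, X → 14.
The maximum is 15, achieved by V.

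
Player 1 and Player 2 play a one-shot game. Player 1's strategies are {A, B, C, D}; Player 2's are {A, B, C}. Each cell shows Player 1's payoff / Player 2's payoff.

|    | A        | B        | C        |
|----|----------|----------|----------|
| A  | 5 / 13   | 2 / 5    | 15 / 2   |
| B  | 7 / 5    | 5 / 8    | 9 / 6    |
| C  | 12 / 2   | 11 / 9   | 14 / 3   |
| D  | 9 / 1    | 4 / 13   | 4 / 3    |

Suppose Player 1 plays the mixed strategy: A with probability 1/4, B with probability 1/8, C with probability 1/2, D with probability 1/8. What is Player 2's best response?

Compute Player 2's expected payoff from each pure strategy against the given mix.
A: (1/4)·13 + (1/8)·5 + (1/2)·2 + (1/8)·1 = 5
B: (1/4)·5 + (1/8)·8 + (1/2)·9 + (1/8)·13 = 67/8
C: (1/4)·2 + (1/8)·6 + (1/2)·3 + (1/8)·3 = 25/8
Highest expected payoff is 67/8, from B.

B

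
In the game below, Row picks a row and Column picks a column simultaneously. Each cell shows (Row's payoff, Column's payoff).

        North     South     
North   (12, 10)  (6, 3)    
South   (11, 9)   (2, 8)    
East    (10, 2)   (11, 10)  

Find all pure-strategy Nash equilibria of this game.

(North, North) and (East, South)

A profile is a Nash equilibrium when each player is best-responding to the other.
Row's best responses — vs North: North (payoff 12); vs South: East (payoff 11).
Column's best responses — vs North: North (payoff 10); vs South: North (payoff 9); vs East: South (payoff 10).
Mutual best responses occur at (North, North) and (East, South); at each, neither player gains by switching.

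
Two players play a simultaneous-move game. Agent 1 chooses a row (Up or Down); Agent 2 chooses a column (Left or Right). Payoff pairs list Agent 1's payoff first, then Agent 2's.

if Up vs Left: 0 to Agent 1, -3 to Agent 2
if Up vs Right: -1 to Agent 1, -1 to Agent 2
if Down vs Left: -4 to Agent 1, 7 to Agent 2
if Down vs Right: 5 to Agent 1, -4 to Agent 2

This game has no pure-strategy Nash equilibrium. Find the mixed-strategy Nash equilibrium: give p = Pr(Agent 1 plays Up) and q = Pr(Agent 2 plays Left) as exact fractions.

p = 11/13, q = 3/5

In a mixed NE each player is indifferent between their pure strategies, so the opponent's mix sets the indifference.
Agent 2 indifferent between Left and Right: p·(-3) + (1−p)·7 = p·(-1) + (1−p)·(-4) ⟹ 7 + (-10)p = (-4) + 3p ⟹ p = 11/13.
Agent 1 indifferent between Up and Down: q·0 + (1−q)·(-1) = q·(-4) + (1−q)·5 ⟹ (-1) + 1q = 5 + (-9)q ⟹ q = 3/5.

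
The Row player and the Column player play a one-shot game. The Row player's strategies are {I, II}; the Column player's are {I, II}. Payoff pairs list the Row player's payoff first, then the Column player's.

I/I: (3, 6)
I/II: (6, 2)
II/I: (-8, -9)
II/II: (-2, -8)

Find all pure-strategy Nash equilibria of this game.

Find each player's best response to every opponent strategy; NE are the intersections.
The Row player's best responses — vs I: I (payoff 3); vs II: I (payoff 6).
The Column player's best responses — vs I: I (payoff 6); vs II: II (payoff -8).
The only mutual best response is (I, I); neither player gains by switching there.

(I, I)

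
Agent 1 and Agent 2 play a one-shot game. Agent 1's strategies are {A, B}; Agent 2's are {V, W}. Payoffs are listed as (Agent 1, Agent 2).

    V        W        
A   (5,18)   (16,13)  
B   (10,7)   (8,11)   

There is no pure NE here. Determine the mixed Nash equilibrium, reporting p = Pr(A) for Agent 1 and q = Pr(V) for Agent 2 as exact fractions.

Each player's mixing probability is pinned down by making the *other* player indifferent.
Agent 2 indifferent between V and W: p·18 + (1−p)·7 = p·13 + (1−p)·11 ⟹ 7 + 11p = 11 + 2p ⟹ p = 4/9.
Agent 1 indifferent between A and B: q·5 + (1−q)·16 = q·10 + (1−q)·8 ⟹ 16 + (-11)q = 8 + 2q ⟹ q = 8/13.

p = 4/9, q = 8/13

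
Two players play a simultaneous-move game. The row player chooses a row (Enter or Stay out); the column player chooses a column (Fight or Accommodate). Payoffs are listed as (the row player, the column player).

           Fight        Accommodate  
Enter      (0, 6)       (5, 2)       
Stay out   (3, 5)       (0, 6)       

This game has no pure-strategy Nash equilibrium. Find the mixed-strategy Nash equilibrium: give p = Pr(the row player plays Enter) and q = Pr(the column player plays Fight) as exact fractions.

In a mixed NE each player is indifferent between their pure strategies, so the opponent's mix sets the indifference.
The column player indifferent between Fight and Accommodate: p·6 + (1−p)·5 = p·2 + (1−p)·6 ⟹ 5 + 1p = 6 + (-4)p ⟹ p = 1/5.
The row player indifferent between Enter and Stay out: q·0 + (1−q)·5 = q·3 + (1−q)·0 ⟹ 5 + (-5)q = 0 + 3q ⟹ q = 5/8.

p = 1/5, q = 5/8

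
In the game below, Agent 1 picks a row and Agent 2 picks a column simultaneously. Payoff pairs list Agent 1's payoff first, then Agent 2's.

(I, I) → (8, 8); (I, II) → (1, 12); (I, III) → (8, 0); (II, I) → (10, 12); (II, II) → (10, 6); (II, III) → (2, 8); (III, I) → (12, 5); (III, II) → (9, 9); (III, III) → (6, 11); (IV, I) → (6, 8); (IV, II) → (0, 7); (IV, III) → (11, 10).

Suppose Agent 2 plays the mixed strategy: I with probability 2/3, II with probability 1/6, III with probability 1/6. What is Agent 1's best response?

Compute Agent 1's expected payoff from each pure strategy against the given mix.
I: (2/3)·8 + (1/6)·1 + (1/6)·8 = 41/6
II: (2/3)·10 + (1/6)·10 + (1/6)·2 = 26/3
III: (2/3)·12 + (1/6)·9 + (1/6)·6 = 21/2
IV: (2/3)·6 + (1/6)·0 + (1/6)·11 = 35/6
Highest expected payoff is 21/2, from III.

III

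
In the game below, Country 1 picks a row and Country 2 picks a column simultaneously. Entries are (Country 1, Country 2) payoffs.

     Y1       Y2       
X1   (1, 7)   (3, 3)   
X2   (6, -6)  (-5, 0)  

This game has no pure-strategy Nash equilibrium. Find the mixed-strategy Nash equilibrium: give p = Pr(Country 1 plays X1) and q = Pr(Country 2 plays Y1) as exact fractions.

Each player's mixing probability is pinned down by making the *other* player indifferent.
Country 2 indifferent between Y1 and Y2: p·7 + (1−p)·(-6) = p·3 + (1−p)·0 ⟹ (-6) + 13p = 0 + 3p ⟹ p = 3/5.
Country 1 indifferent between X1 and X2: q·1 + (1−q)·3 = q·6 + (1−q)·(-5) ⟹ 3 + (-2)q = (-5) + 11q ⟹ q = 8/13.

p = 3/5, q = 8/13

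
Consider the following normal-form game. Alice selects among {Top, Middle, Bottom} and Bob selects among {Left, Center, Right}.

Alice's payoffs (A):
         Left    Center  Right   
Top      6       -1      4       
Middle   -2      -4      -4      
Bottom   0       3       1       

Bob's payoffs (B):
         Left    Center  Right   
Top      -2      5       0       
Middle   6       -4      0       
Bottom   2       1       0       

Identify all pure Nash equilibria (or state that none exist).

There is no pure-strategy Nash equilibrium

A profile is a Nash equilibrium when each player is best-responding to the other.
Alice's best responses — vs Left: Top (payoff 6); vs Center: Bottom (payoff 3); vs Right: Top (payoff 4).
Bob's best responses — vs Top: Center (payoff 5); vs Middle: Left (payoff 6); vs Bottom: Left (payoff 2).
No cell has both players best-responding. For instance, Alice's best reply to Left is Top, but against Top Bob prefers Center over Left.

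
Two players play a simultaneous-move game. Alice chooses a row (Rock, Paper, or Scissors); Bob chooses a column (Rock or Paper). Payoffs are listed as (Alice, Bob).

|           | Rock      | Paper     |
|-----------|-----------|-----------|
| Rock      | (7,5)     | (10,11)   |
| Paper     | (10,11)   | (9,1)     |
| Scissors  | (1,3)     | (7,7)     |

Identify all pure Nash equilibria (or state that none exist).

(Rock, Paper) and (Paper, Rock)

Check mutual best responses: a cell is a NE iff neither player can gain by unilaterally deviating.
Alice's best responses — vs Rock: Paper (payoff 10); vs Paper: Rock (payoff 10).
Bob's best responses — vs Rock: Paper (payoff 11); vs Paper: Rock (payoff 11); vs Scissors: Paper (payoff 7).
Mutual best responses occur at (Rock, Paper) and (Paper, Rock); at each, neither player gains by switching.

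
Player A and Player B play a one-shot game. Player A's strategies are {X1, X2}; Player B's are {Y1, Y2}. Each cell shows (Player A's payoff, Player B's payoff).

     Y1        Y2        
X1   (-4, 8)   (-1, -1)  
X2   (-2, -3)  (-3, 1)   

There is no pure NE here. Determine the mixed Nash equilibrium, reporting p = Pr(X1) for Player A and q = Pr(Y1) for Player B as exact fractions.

In a mixed NE each player is indifferent between their pure strategies, so the opponent's mix sets the indifference.
Player B indifferent between Y1 and Y2: p·8 + (1−p)·(-3) = p·(-1) + (1−p)·1 ⟹ (-3) + 11p = 1 + (-2)p ⟹ p = 4/13.
Player A indifferent between X1 and X2: q·(-4) + (1−q)·(-1) = q·(-2) + (1−q)·(-3) ⟹ (-1) + (-3)q = (-3) + 1q ⟹ q = 1/2.

p = 4/13, q = 1/2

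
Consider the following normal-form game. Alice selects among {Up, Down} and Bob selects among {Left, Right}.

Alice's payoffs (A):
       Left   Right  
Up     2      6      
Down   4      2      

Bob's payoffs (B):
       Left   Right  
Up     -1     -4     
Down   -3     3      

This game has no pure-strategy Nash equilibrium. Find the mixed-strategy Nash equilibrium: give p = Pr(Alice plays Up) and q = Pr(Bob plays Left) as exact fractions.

In a mixed NE each player is indifferent between their pure strategies, so the opponent's mix sets the indifference.
Bob indifferent between Left and Right: p·(-1) + (1−p)·(-3) = p·(-4) + (1−p)·3 ⟹ (-3) + 2p = 3 + (-7)p ⟹ p = 2/3.
Alice indifferent between Up and Down: q·2 + (1−q)·6 = q·4 + (1−q)·2 ⟹ 6 + (-4)q = 2 + 2q ⟹ q = 2/3.

p = 2/3, q = 2/3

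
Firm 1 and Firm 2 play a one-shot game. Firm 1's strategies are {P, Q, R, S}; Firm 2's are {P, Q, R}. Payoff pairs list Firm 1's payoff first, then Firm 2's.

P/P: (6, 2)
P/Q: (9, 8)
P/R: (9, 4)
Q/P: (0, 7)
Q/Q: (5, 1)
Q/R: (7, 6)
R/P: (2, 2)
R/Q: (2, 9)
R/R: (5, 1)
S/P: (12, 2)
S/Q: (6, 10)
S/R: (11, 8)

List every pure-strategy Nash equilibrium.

(P, Q)

Check mutual best responses: a cell is a NE iff neither player can gain by unilaterally deviating.
Firm 1's best responses — vs P: S (payoff 12); vs Q: P (payoff 9); vs R: S (payoff 11).
Firm 2's best responses — vs P: Q (payoff 8); vs Q: P (payoff 7); vs R: Q (payoff 9); vs S: Q (payoff 10).
The only mutual best response is (P, Q); neither player gains by switching there.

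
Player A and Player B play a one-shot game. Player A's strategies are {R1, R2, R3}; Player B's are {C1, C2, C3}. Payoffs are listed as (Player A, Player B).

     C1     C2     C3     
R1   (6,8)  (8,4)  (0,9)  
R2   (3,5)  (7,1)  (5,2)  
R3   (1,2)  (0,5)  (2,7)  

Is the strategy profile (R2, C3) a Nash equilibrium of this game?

No

Holding Player B at C3: Player A gets 5 from R2, versus 0 from R1, 2 from R3. No profitable deviation for Player A.
Holding Player A at R2: Player B gets 2 from C3 but could get 5 by switching to C1. Player B has a profitable deviation.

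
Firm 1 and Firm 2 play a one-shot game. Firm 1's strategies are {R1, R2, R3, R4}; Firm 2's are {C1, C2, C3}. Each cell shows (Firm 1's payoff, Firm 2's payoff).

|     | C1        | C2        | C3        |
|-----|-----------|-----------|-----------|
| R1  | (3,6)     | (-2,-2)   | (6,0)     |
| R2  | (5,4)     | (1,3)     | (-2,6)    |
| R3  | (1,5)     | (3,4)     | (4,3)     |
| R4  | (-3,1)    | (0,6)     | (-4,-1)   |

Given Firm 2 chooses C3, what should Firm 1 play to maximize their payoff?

R1

With Firm 2 fixed at C3, Firm 1's payoffs are: R1 → 6, R2 → -2, R3 → 4, R4 → -4.
The maximum is 6, achieved by R1.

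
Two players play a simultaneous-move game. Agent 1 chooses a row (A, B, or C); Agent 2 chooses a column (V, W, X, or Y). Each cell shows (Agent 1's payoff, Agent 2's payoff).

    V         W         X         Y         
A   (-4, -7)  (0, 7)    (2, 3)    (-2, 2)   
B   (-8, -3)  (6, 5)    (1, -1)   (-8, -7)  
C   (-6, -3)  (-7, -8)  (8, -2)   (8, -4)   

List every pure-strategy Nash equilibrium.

(B, W) and (C, X)

Check mutual best responses: a cell is a NE iff neither player can gain by unilaterally deviating.
Agent 1's best responses — vs V: A (payoff -4); vs W: B (payoff 6); vs X: C (payoff 8); vs Y: C (payoff 8).
Agent 2's best responses — vs A: W (payoff 7); vs B: W (payoff 5); vs C: X (payoff -2).
Mutual best responses occur at (B, W) and (C, X); at each, neither player gains by switching.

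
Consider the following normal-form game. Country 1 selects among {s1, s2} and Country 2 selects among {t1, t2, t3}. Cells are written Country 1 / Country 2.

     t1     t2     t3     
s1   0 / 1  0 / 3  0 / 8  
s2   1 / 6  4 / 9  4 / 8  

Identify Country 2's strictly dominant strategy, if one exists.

Check whether one of Country 2's strategies beats all alternatives regardless of what the opponent does.
t1 is not dominant: against s1, t2 gives 3 > 1.
t2 is not dominant: against s1, t3 gives 8 > 3.
t3 is not dominant: against s2, t2 gives 9 > 8.
No single strategy is best against every opponent action.

None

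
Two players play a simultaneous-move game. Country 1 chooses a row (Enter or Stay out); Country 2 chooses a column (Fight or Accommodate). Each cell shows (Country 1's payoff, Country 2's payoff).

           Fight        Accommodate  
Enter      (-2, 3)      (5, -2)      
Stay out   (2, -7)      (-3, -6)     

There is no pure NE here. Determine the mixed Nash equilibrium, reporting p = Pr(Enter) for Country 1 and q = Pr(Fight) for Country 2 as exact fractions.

Each player's mixing probability is pinned down by making the *other* player indifferent.
Country 2 indifferent between Fight and Accommodate: p·3 + (1−p)·(-7) = p·(-2) + (1−p)·(-6) ⟹ (-7) + 10p = (-6) + 4p ⟹ p = 1/6.
Country 1 indifferent between Enter and Stay out: q·(-2) + (1−q)·5 = q·2 + (1−q)·(-3) ⟹ 5 + (-7)q = (-3) + 5q ⟹ q = 2/3.

p = 1/6, q = 2/3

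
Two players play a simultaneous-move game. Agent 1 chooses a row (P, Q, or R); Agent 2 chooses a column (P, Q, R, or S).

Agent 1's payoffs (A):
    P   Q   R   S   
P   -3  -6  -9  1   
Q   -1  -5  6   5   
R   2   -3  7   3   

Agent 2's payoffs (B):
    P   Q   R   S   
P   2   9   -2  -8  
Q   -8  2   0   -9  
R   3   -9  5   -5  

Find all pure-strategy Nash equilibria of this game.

(R, R)

A profile is a Nash equilibrium when each player is best-responding to the other.
Agent 1's best responses — vs P: R (payoff 2); vs Q: R (payoff -3); vs R: R (payoff 7); vs S: Q (payoff 5).
Agent 2's best responses — vs P: Q (payoff 9); vs Q: Q (payoff 2); vs R: R (payoff 5).
The only mutual best response is (R, R); neither player gains by switching there.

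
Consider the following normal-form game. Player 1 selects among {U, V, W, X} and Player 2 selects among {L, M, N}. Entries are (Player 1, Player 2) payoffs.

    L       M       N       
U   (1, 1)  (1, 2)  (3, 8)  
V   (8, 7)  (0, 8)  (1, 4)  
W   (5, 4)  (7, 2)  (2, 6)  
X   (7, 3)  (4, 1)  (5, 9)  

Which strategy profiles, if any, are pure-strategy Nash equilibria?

Find each player's best response to every opponent strategy; NE are the intersections.
Player 1's best responses — vs L: V (payoff 8); vs M: W (payoff 7); vs N: X (payoff 5).
Player 2's best responses — vs U: N (payoff 8); vs V: M (payoff 8); vs W: N (payoff 6); vs X: N (payoff 9).
The only mutual best response is (X, N); neither player gains by switching there.

(X, N)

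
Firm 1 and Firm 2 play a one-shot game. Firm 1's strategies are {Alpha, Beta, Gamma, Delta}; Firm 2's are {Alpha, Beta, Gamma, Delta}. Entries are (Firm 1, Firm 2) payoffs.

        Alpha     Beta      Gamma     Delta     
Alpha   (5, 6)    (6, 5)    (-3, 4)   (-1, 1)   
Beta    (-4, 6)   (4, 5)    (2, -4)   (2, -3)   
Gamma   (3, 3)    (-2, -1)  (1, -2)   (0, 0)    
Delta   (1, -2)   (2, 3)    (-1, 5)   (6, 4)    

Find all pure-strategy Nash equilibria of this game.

A profile is a Nash equilibrium when each player is best-responding to the other.
Firm 1's best responses — vs Alpha: Alpha (payoff 5); vs Beta: Alpha (payoff 6); vs Gamma: Beta (payoff 2); vs Delta: Delta (payoff 6).
Firm 2's best responses — vs Alpha: Alpha (payoff 6); vs Beta: Alpha (payoff 6); vs Gamma: Alpha (payoff 3); vs Delta: Gamma (payoff 5).
The only mutual best response is (Alpha, Alpha); neither player gains by switching there.

(Alpha, Alpha)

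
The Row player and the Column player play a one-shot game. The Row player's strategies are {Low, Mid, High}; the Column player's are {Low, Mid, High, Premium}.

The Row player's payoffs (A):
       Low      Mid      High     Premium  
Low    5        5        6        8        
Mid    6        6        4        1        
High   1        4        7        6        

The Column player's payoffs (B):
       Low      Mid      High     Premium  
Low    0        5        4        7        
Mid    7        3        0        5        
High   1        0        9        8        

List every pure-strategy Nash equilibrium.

(Low, Premium), (Mid, Low), and (High, High)

A profile is a Nash equilibrium when each player is best-responding to the other.
The Row player's best responses — vs Low: Mid (payoff 6); vs Mid: Mid (payoff 6); vs High: High (payoff 7); vs Premium: Low (payoff 8).
The Column player's best responses — vs Low: Premium (payoff 7); vs Mid: Low (payoff 7); vs High: High (payoff 9).
Mutual best responses occur at (Low, Premium), (Mid, Low), and (High, High); at each, neither player gains by switching.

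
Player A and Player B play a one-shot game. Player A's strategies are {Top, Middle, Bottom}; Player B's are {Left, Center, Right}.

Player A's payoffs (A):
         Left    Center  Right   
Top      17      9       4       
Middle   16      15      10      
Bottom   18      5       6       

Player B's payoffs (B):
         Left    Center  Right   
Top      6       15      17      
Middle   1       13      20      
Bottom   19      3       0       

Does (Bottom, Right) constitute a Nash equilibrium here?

No

Holding Player B at Right: Player A gets 6 from Bottom but could get 10 by switching to Middle. Player A has a profitable deviation.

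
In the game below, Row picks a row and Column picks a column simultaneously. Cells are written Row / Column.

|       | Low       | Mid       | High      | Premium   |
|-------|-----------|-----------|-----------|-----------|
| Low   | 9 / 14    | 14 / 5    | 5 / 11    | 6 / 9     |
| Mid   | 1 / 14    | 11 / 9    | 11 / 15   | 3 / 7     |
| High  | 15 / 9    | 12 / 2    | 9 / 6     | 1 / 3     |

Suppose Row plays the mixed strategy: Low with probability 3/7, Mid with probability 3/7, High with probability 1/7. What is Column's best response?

Low

Column's best reply maximizes expected payoff against the mix.
Low: (3/7)·14 + (3/7)·14 + (1/7)·9 = 93/7
Mid: (3/7)·5 + (3/7)·9 + (1/7)·2 = 44/7
High: (3/7)·11 + (3/7)·15 + (1/7)·6 = 12
Premium: (3/7)·9 + (3/7)·7 + (1/7)·3 = 51/7
Highest expected payoff is 93/7, from Low.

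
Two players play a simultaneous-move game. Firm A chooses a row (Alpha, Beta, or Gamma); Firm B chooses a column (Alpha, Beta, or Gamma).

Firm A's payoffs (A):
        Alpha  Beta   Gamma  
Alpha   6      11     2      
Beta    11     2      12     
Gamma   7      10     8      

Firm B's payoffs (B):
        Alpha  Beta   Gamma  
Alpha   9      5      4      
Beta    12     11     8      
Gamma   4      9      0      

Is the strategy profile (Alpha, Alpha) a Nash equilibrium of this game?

No

Holding Firm B at Alpha: Firm A gets 6 from Alpha but could get 11 by switching to Beta. Firm A has a profitable deviation.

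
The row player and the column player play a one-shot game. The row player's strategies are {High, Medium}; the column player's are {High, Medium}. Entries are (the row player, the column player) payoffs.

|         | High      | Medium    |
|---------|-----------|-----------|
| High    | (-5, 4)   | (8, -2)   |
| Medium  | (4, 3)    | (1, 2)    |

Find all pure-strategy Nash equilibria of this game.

(Medium, High)

A profile is a Nash equilibrium when each player is best-responding to the other.
The row player's best responses — vs High: Medium (payoff 4); vs Medium: High (payoff 8).
The column player's best responses — vs High: High (payoff 4); vs Medium: High (payoff 3).
The only mutual best response is (Medium, High); neither player gains by switching there.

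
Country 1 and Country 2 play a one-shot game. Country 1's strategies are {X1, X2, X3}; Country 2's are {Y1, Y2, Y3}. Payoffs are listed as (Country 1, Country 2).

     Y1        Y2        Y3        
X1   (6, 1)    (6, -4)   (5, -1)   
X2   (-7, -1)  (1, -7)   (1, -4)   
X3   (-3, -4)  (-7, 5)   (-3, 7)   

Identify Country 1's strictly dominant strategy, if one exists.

Check whether one of Country 1's strategies beats all alternatives regardless of what the opponent does.
X1 strictly dominates: vs Y1: 6 > each of {-7, -3}; vs Y2: 6 > each of {1, -7}; vs Y3: 5 > each of {1, -3}.

X1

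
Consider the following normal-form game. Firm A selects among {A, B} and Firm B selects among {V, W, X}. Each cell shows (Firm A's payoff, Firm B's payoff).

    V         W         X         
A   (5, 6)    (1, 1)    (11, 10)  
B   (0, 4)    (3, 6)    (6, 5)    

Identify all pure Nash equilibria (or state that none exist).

A profile is a Nash equilibrium when each player is best-responding to the other.
Firm A's best responses — vs V: A (payoff 5); vs W: B (payoff 3); vs X: A (payoff 11).
Firm B's best responses — vs A: X (payoff 10); vs B: W (payoff 6).
Mutual best responses occur at (A, X) and (B, W); at each, neither player gains by switching.

(A, X) and (B, W)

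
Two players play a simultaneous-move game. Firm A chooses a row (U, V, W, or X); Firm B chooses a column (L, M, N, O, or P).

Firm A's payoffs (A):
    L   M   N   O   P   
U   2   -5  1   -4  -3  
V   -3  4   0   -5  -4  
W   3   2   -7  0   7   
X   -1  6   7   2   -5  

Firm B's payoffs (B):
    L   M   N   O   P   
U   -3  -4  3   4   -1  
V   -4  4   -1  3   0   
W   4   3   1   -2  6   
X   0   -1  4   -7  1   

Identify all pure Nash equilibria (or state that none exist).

(W, P) and (X, N)

Check mutual best responses: a cell is a NE iff neither player can gain by unilaterally deviating.
Firm A's best responses — vs L: W (payoff 3); vs M: X (payoff 6); vs N: X (payoff 7); vs O: X (payoff 2); vs P: W (payoff 7).
Firm B's best responses — vs U: O (payoff 4); vs V: M (payoff 4); vs W: P (payoff 6); vs X: N (payoff 4).
Mutual best responses occur at (W, P) and (X, N); at each, neither player gains by switching.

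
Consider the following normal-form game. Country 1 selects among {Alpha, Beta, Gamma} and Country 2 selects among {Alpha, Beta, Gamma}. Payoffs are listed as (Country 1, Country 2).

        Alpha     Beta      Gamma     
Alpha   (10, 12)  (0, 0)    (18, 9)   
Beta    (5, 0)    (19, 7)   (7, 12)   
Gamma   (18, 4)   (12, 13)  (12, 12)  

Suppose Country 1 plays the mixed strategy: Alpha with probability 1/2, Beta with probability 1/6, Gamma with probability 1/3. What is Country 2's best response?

Gamma

Country 2's best reply maximizes expected payoff against the mix.
Alpha: (1/2)·12 + (1/6)·0 + (1/3)·4 = 22/3
Beta: (1/2)·0 + (1/6)·7 + (1/3)·13 = 11/2
Gamma: (1/2)·9 + (1/6)·12 + (1/3)·12 = 21/2
Highest expected payoff is 21/2, from Gamma.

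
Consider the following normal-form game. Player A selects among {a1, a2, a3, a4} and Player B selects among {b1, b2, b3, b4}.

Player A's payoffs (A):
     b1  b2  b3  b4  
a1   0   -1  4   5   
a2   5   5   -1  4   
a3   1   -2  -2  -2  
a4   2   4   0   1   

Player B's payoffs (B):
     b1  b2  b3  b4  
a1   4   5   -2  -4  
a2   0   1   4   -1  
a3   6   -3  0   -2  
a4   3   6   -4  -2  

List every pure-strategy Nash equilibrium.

A profile is a Nash equilibrium when each player is best-responding to the other.
Player A's best responses — vs b1: a2 (payoff 5); vs b2: a2 (payoff 5); vs b3: a1 (payoff 4); vs b4: a1 (payoff 5).
Player B's best responses — vs a1: b2 (payoff 5); vs a2: b3 (payoff 4); vs a3: b1 (payoff 6); vs a4: b2 (payoff 6).
No cell has both players best-responding. For instance, Player A's best reply to b1 is a2, but against a2 Player B prefers b3 over b1.

There is no pure-strategy Nash equilibrium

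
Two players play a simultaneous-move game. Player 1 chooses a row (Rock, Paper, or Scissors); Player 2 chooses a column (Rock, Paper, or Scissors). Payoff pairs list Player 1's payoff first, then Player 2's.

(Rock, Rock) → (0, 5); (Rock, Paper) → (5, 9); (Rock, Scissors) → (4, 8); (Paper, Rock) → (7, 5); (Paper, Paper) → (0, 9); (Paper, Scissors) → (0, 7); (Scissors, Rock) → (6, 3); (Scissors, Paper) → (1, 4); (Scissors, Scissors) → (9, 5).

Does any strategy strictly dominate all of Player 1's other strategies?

Check whether one of Player 1's strategies beats all alternatives regardless of what the opponent does.
Rock is not dominant: against Rock, Paper gives 7 > 0.
Paper is not dominant: against Paper, Rock gives 5 > 0.
Scissors is not dominant: against Rock, Paper gives 7 > 6.
No single strategy is best against every opponent action.

None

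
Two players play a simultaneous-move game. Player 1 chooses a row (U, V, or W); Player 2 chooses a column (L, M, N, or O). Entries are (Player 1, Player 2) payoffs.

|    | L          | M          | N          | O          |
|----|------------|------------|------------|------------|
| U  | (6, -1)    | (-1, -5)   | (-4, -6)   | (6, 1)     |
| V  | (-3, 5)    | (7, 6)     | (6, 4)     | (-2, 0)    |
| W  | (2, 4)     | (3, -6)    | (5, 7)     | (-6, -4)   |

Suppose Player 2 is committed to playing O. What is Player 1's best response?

With Player 2 fixed at O, Player 1's payoffs are: U → 6, V → -2, W → -6.
The maximum is 6, achieved by U.

U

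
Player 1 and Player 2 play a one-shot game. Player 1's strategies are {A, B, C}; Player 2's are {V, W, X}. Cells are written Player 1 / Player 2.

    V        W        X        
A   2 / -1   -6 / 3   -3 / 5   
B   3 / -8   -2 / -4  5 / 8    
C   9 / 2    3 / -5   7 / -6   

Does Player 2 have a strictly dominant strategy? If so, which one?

No strictly dominant strategy

A strategy is strictly dominant if it gives Player 2 a strictly higher payoff than every other strategy, against every choice by the opponent.
V is not dominant: against A, W gives 3 > -1.
W is not dominant: against A, X gives 5 > 3.
X is not dominant: against C, V gives 2 > -6.
No single strategy is best against every opponent action.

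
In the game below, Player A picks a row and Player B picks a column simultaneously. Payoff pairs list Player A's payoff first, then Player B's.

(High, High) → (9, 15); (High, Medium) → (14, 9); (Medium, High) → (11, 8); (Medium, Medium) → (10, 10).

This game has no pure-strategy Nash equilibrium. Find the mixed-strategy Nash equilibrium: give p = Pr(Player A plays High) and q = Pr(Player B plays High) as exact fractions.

p = 1/4, q = 2/3

Each player's mixing probability is pinned down by making the *other* player indifferent.
Player B indifferent between High and Medium: p·15 + (1−p)·8 = p·9 + (1−p)·10 ⟹ 8 + 7p = 10 + (-1)p ⟹ p = 1/4.
Player A indifferent between High and Medium: q·9 + (1−q)·14 = q·11 + (1−q)·10 ⟹ 14 + (-5)q = 10 + 1q ⟹ q = 2/3.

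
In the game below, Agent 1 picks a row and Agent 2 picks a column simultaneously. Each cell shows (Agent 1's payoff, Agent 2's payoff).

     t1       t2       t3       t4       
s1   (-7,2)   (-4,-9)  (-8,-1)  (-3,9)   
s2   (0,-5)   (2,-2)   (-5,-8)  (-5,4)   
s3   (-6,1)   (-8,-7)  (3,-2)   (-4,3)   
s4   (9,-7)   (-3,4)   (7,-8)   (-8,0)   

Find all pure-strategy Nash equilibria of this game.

(s1, t4)

A profile is a Nash equilibrium when each player is best-responding to the other.
Agent 1's best responses — vs t1: s4 (payoff 9); vs t2: s2 (payoff 2); vs t3: s4 (payoff 7); vs t4: s1 (payoff -3).
Agent 2's best responses — vs s1: t4 (payoff 9); vs s2: t4 (payoff 4); vs s3: t4 (payoff 3); vs s4: t2 (payoff 4).
The only mutual best response is (s1, t4); neither player gains by switching there.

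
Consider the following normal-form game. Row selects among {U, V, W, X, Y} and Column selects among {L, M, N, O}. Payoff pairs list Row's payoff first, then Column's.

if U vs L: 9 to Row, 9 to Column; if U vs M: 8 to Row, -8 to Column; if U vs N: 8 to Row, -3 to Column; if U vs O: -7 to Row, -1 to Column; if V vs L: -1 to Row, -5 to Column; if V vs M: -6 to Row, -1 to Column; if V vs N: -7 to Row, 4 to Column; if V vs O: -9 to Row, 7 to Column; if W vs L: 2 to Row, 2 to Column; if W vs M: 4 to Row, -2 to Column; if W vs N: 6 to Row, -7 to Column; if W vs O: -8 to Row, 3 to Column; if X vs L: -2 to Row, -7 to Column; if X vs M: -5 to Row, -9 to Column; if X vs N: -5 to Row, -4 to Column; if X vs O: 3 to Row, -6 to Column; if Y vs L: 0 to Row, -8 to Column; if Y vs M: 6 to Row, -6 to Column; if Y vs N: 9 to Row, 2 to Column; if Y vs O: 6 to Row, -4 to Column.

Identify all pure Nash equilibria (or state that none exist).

(U, L) and (Y, N)

A profile is a Nash equilibrium when each player is best-responding to the other.
Row's best responses — vs L: U (payoff 9); vs M: U (payoff 8); vs N: Y (payoff 9); vs O: Y (payoff 6).
Column's best responses — vs U: L (payoff 9); vs V: O (payoff 7); vs W: O (payoff 3); vs X: N (payoff -4); vs Y: N (payoff 2).
Mutual best responses occur at (U, L) and (Y, N); at each, neither player gains by switching.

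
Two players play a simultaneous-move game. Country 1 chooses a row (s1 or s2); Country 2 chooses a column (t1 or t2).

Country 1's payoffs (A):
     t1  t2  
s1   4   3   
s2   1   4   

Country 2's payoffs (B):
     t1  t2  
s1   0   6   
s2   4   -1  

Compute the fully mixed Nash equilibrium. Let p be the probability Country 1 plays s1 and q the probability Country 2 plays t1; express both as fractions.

p = 5/11, q = 1/4

In a mixed NE each player is indifferent between their pure strategies, so the opponent's mix sets the indifference.
Country 2 indifferent between t1 and t2: p·0 + (1−p)·4 = p·6 + (1−p)·(-1) ⟹ 4 + (-4)p = (-1) + 7p ⟹ p = 5/11.
Country 1 indifferent between s1 and s2: q·4 + (1−q)·3 = q·1 + (1−q)·4 ⟹ 3 + 1q = 4 + (-3)q ⟹ q = 1/4.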